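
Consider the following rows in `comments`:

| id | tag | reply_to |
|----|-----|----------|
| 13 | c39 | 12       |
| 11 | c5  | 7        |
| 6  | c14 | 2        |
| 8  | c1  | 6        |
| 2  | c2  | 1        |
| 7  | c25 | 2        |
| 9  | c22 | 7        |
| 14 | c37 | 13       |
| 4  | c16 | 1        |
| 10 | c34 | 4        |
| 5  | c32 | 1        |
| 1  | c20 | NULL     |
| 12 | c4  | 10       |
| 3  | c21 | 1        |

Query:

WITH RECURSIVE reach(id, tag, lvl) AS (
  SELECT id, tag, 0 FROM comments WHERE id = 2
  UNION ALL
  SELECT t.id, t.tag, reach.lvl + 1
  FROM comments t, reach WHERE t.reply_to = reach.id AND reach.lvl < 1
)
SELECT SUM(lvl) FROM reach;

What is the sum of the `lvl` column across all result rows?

2

Base: id=2 (c2) at lvl 0.
Iteration 1: rows with reply_to in {2} -> c14 (id 6, lvl 1), c25 (id 7, lvl 1).
Iteration 2: lvl < 1 fails for all current rows; recursion stops.
SUM(lvl) = 0 + 1 + 1 = 2.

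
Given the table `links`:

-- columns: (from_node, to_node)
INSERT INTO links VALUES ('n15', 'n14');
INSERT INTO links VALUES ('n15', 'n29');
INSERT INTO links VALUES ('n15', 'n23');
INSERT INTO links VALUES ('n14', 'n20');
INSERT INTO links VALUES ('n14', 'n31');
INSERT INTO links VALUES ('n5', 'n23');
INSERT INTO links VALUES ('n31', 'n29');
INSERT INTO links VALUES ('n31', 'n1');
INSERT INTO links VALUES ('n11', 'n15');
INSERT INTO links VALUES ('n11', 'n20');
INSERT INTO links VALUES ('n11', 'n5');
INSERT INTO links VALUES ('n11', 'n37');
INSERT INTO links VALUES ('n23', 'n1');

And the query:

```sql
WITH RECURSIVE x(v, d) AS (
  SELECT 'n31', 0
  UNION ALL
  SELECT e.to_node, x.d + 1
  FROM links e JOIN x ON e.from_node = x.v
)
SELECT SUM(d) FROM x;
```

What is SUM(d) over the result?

Base: (n31, d=0).
Iteration 1: edges from {n31} -> (n1, d=1), (n29, d=1).
Iteration 2: no outgoing edges from {n1,n29}; recursion stops.
SUM(d) = 0 + 1 + 1 = 2.

2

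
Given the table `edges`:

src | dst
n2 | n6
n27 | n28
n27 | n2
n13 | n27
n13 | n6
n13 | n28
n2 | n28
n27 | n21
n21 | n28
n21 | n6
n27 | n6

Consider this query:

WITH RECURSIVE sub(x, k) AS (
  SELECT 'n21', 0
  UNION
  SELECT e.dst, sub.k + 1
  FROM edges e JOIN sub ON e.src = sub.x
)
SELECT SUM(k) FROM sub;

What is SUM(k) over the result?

2

Base: (n21, k=0).
Iteration 1: edges from {n21} -> (n28, k=1), (n6, k=1).
Iteration 2: no outgoing edges from {n28,n6}; recursion stops.
SUM(k) = 0 + 1 + 1 = 2.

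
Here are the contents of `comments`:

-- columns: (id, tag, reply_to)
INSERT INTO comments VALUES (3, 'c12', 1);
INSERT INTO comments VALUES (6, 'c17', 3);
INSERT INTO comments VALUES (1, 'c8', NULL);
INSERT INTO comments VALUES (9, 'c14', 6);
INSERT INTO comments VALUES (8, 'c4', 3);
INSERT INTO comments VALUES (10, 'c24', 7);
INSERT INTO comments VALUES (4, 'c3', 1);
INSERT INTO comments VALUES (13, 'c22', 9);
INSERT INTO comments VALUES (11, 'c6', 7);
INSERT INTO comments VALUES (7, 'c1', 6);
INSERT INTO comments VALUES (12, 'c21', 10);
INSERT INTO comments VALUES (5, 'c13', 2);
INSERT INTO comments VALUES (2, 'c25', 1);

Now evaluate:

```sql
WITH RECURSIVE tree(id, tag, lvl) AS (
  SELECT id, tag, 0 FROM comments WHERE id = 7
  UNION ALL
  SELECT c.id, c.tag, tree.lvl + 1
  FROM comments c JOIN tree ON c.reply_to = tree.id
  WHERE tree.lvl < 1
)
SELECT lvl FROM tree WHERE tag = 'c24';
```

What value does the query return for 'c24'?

1

Base: id=7 (c1) at lvl 0.
Iteration 1: rows with reply_to in {7} -> c24 (id 10, lvl 1), c6 (id 11, lvl 1).
Iteration 2: lvl < 1 fails for all current rows; recursion stops.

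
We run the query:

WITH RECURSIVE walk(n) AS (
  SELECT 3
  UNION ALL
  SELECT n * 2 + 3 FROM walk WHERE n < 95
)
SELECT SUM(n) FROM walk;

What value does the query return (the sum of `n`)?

360

Base: n=3.
Iteration 1: 3 < 95 holds -> n = 3 * 2 + 3 = 9.
Iteration 2: 9 < 95 holds -> n = 9 * 2 + 3 = 21.
Iteration 3: 21 < 95 holds -> n = 21 * 2 + 3 = 45.
Iteration 4: 45 < 95 holds -> n = 45 * 2 + 3 = 93.
Iteration 5: 93 < 95 holds -> n = 93 * 2 + 3 = 189.
Iteration 6: 189 < 95 fails; recursion stops.
SUM(n) = 3 + 9 + 21 + 45 + 93 + 189 = 360.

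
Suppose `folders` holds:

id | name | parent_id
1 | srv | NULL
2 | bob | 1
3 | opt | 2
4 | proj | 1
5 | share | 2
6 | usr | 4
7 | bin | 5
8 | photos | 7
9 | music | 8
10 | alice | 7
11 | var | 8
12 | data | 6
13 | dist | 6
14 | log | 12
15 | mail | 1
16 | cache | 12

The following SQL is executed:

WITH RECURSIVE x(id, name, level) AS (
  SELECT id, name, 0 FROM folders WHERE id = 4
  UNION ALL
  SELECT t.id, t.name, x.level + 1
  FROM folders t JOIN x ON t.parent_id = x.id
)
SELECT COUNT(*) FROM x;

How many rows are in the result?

6

Base: id=4 (proj) at level 0.
Iteration 1: rows with parent_id in {4} -> usr (id 6, level 1).
Iteration 2: rows with parent_id in {6} -> data (id 12, level 2), dist (id 13, level 2).
Iteration 3: rows with parent_id in {12,13} -> log (id 14, level 3), cache (id 16, level 3).
Iteration 4: no rows with parent_id in {14,16}; recursion stops.
Total rows emitted: 6.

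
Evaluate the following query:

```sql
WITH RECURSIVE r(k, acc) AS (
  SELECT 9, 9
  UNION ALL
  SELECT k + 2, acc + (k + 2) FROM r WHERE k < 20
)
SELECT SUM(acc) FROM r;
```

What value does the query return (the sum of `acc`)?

Base: k=9, acc=9.
Iteration 1: 9 < 20 holds -> k = 9 + 2 = 11, acc = 9 + 11 = 20.
Iteration 2: 11 < 20 holds -> k = 11 + 2 = 13, acc = 20 + 13 = 33.
Iteration 3: 13 < 20 holds -> k = 13 + 2 = 15, acc = 33 + 15 = 48.
Iteration 4: 15 < 20 holds -> k = 15 + 2 = 17, acc = 48 + 17 = 65.
Iteration 5: 17 < 20 holds -> k = 17 + 2 = 19, acc = 65 + 19 = 84.
Iteration 6: 19 < 20 holds -> k = 19 + 2 = 21, acc = 84 + 21 = 105.
Iteration 7: 21 < 20 fails; recursion stops.
SUM(acc) = 9 + 20 + 33 + 48 + 65 + 84 + 105 = 364.

364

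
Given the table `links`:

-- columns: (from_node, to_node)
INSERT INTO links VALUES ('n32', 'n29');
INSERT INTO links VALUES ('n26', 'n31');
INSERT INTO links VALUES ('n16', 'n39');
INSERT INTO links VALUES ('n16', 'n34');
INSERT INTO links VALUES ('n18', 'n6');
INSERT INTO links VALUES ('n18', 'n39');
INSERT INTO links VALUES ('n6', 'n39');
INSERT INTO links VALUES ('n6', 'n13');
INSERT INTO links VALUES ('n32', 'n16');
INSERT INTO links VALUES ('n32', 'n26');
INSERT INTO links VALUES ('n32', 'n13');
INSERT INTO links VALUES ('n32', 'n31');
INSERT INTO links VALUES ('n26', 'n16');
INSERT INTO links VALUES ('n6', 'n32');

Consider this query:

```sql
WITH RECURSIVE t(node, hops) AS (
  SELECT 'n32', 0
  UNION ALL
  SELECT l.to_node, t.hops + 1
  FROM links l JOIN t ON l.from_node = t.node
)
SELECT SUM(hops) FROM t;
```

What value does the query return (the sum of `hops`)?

19

Base: (n32, hops=0).
Iteration 1: edges from {n32} -> (n13, hops=1), (n16, hops=1), (n26, hops=1), (n29, hops=1), (n31, hops=1).
Iteration 2: edges from {n13,n16,n26,n29,n31} -> (n16, hops=2), (n31, hops=2), (n34, hops=2), (n39, hops=2).
Iteration 3: edges from {n16,n31,n34,n39} -> (n34, hops=3), (n39, hops=3).
Iteration 4: no outgoing edges from {n34,n39}; recursion stops.
SUM(hops) = 0 + 1 + 1 + 1 + 1 + 1 + 2 + 2 + 2 + 2 + 3 + 3 = 19.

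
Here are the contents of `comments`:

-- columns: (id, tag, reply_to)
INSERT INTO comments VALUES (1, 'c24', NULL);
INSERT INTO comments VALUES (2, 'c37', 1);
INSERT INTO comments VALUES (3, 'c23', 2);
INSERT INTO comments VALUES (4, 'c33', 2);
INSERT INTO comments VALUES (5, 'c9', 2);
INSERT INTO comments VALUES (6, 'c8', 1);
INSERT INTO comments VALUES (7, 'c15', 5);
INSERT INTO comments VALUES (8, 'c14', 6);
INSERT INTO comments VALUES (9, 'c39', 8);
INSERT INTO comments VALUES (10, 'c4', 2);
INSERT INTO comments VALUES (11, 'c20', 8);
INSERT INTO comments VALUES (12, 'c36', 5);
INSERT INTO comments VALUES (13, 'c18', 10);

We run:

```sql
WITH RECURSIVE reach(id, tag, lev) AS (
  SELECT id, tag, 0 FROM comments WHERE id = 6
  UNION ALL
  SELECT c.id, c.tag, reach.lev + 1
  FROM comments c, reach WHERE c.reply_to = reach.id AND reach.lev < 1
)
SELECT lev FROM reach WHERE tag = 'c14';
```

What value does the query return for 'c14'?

Base: id=6 (c8) at lev 0.
Iteration 1: rows with reply_to in {6} -> c14 (id 8, lev 1).
Iteration 2: lev < 1 fails for all current rows; recursion stops.

1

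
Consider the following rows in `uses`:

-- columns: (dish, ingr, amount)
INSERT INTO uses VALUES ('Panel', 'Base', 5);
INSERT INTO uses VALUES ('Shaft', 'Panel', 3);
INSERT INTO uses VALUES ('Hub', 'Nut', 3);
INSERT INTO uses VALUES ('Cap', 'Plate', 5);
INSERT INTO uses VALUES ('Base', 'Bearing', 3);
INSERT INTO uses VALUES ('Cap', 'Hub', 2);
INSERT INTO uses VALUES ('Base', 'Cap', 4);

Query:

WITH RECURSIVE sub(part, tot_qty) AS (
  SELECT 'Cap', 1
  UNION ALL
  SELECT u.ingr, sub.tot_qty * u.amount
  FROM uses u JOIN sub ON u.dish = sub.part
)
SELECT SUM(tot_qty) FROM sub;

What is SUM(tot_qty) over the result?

Base: (Cap, tot_qty=1).
Iteration 1: components of {Cap} -> Hub = 1*2 = 2, Plate = 1*5 = 5.
Iteration 2: components of {Hub,Plate} -> Nut = 2*3 = 6.
Iteration 3: no further components; recursion stops.
SUM(tot_qty) = 1 + 5 + 2 + 6 = 14.

14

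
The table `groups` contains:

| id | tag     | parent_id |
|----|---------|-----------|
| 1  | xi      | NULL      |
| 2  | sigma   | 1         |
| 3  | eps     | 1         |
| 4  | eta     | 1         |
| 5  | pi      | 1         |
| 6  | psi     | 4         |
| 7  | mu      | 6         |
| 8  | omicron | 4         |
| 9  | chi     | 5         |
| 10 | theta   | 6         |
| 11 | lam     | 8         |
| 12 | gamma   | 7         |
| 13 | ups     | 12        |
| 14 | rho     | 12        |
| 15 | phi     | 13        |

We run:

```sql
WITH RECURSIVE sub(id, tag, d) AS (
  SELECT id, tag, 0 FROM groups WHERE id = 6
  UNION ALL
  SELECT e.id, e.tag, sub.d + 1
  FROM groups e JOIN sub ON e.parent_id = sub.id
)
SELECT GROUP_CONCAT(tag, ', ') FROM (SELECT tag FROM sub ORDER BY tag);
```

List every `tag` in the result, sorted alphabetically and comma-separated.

Base: id=6 (psi) at d 0.
Iteration 1: rows with parent_id in {6} -> mu (id 7, d 1), theta (id 10, d 1).
Iteration 2: rows with parent_id in {7,10} -> gamma (id 12, d 2).
Iteration 3: rows with parent_id in {12} -> ups (id 13, d 3), rho (id 14, d 3).
Iteration 4: rows with parent_id in {13,14} -> phi (id 15, d 4).
Iteration 5: no rows with parent_id in {15}; recursion stops.

gamma, mu, phi, psi, rho, theta, ups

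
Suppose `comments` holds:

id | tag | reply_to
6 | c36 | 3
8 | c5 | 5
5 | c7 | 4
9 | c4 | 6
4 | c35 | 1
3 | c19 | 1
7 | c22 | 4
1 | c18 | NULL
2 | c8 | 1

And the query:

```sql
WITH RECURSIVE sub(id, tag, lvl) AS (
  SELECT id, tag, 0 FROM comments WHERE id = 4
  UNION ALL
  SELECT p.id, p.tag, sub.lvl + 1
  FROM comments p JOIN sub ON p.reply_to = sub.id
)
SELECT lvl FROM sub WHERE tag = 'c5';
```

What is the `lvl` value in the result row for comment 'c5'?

Base: id=4 (c35) at lvl 0.
Iteration 1: rows with reply_to in {4} -> c7 (id 5, lvl 1), c22 (id 7, lvl 1).
Iteration 2: rows with reply_to in {5,7} -> c5 (id 8, lvl 2).
Iteration 3: no rows with reply_to in {8}; recursion stops.

2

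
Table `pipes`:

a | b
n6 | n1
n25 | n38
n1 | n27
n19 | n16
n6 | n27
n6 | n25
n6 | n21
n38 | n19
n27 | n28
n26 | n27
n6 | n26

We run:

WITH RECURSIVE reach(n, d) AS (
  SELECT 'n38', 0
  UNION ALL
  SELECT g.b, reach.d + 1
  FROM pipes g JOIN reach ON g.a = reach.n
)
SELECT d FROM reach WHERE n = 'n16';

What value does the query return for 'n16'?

Base: (n38, d=0).
Iteration 1: edges from {n38} -> (n19, d=1).
Iteration 2: edges from {n19} -> (n16, d=2).
Iteration 3: no outgoing edges from {n16}; recursion stops.

2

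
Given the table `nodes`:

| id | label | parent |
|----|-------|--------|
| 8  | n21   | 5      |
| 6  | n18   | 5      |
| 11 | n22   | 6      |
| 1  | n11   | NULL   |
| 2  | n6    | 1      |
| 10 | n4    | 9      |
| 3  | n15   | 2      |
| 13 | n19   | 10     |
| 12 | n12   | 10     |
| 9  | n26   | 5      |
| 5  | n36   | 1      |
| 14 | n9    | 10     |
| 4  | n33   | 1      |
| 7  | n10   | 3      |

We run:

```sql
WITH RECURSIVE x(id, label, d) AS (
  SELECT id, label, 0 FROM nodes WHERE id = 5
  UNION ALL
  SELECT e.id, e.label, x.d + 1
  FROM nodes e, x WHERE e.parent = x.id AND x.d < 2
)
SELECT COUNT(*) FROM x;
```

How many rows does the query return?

6

Base: id=5 (n36) at d 0.
Iteration 1: rows with parent in {5} -> n18 (id 6, d 1), n21 (id 8, d 1), n26 (id 9, d 1).
Iteration 2: rows with parent in {6,8,9} -> n4 (id 10, d 2), n22 (id 11, d 2).
Iteration 3: d < 2 fails for all current rows; recursion stops.
Total rows emitted: 6.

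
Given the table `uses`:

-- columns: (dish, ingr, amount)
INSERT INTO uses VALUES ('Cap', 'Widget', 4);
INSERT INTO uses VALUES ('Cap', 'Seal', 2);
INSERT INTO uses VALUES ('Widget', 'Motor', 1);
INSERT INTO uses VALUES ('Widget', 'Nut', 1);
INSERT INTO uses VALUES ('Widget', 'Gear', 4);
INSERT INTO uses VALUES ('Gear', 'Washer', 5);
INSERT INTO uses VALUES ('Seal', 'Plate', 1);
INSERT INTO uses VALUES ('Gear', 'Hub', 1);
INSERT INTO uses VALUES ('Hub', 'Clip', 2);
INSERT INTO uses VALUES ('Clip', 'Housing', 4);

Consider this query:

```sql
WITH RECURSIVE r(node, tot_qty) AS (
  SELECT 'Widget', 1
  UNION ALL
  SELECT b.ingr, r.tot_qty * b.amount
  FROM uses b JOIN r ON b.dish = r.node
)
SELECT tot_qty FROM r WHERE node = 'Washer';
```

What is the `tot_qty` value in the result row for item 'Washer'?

20

Base: (Widget, tot_qty=1).
Iteration 1: components of {Widget} -> Gear = 1*4 = 4, Motor = 1*1 = 1, Nut = 1*1 = 1.
Iteration 2: components of {Gear,Motor,Nut} -> Hub = 4*1 = 4, Washer = 4*5 = 20.
Iteration 3: components of {Hub,Washer} -> Clip = 4*2 = 8.
Iteration 4: components of {Clip} -> Housing = 8*4 = 32.
Iteration 5: no further components; recursion stops.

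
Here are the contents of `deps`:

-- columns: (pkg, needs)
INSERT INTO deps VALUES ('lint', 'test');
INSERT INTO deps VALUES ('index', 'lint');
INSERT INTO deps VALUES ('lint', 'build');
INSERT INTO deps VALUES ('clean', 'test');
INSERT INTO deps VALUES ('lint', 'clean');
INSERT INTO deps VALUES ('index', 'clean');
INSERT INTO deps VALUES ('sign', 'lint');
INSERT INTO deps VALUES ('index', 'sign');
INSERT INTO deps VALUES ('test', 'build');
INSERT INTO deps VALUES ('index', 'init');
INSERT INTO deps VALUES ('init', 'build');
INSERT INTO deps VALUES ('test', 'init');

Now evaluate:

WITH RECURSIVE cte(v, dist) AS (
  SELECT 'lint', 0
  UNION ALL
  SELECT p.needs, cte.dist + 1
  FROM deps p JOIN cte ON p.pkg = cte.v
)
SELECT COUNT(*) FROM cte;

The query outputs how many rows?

Base: (lint, dist=0).
Iteration 1: edges from {lint} -> (build, dist=1), (clean, dist=1), (test, dist=1).
Iteration 2: edges from {build,clean,test} -> (build, dist=2), (init, dist=2), (test, dist=2).
Iteration 3: edges from {build,init,test} -> (build, dist=3) x2, (init, dist=3). [UNION ALL keeps all 3 new rows, including repeats]
Iteration 4: edges from {build,init} -> (build, dist=4).
Iteration 5: no outgoing edges from {build}; recursion stops.
Total rows emitted: 11.

11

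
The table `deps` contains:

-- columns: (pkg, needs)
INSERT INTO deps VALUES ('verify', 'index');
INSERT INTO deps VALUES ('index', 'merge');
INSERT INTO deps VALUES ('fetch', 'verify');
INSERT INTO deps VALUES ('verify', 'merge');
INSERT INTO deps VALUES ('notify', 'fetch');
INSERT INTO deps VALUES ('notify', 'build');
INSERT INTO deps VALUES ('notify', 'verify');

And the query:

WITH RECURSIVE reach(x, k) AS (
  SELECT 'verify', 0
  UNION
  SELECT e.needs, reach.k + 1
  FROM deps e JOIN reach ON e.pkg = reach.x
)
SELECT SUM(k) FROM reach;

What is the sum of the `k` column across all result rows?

Base: (verify, k=0).
Iteration 1: edges from {verify} -> (index, k=1), (merge, k=1).
Iteration 2: edges from {index,merge} -> (merge, k=2).
Iteration 3: no outgoing edges from {merge}; recursion stops.
SUM(k) = 0 + 1 + 1 + 2 = 4.

4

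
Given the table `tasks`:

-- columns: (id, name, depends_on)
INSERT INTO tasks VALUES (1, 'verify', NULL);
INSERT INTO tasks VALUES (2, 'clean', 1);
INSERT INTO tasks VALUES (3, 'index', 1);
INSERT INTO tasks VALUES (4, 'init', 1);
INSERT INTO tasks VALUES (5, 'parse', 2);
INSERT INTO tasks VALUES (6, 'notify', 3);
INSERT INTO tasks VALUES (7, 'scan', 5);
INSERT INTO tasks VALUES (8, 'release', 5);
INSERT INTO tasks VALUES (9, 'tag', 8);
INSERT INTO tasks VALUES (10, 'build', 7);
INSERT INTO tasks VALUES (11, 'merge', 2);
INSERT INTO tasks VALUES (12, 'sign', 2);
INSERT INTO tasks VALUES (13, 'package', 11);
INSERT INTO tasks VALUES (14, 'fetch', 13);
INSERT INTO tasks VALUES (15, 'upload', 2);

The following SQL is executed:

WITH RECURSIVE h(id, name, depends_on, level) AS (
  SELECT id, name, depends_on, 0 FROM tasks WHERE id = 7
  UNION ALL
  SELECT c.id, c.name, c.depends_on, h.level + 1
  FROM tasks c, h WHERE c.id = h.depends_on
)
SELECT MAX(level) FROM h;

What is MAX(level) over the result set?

3

Base: id=7 (scan), depends_on=5, level 0.
Iteration 1: join on id=5 -> parse (id 5, depends_on=2, level 1).
Iteration 2: join on id=2 -> clean (id 2, depends_on=1, level 2).
Iteration 3: join on id=1 -> verify (id 1, depends_on=NULL, level 3).
Iteration 4: depends_on is NULL; no match; recursion stops.
level values: 0, 1, 2, 3; the maximum is 3.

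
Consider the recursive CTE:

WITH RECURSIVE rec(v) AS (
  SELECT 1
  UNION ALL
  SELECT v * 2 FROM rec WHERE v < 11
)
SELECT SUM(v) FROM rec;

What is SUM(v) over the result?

31

Base: v=1.
Iteration 1: 1 < 11 holds -> v = 1 * 2 = 2.
Iteration 2: 2 < 11 holds -> v = 2 * 2 = 4.
Iteration 3: 4 < 11 holds -> v = 4 * 2 = 8.
Iteration 4: 8 < 11 holds -> v = 8 * 2 = 16.
Iteration 5: 16 < 11 fails; recursion stops.
SUM(v) = 1 + 2 + 4 + 8 + 16 = 31.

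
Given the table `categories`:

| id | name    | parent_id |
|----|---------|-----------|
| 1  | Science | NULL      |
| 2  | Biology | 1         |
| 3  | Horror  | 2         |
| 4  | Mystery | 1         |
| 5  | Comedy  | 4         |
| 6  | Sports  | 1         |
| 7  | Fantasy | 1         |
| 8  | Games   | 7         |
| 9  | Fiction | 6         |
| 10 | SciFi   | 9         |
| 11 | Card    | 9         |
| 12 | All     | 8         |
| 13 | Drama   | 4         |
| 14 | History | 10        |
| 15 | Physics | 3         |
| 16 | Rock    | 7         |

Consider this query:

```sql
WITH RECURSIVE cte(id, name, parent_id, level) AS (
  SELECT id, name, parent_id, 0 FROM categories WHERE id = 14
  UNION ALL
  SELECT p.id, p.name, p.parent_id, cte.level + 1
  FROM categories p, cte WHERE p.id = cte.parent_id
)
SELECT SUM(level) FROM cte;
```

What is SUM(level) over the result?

10

Base: id=14 (History), parent_id=10, level 0.
Iteration 1: join on id=10 -> SciFi (id 10, parent_id=9, level 1).
Iteration 2: join on id=9 -> Fiction (id 9, parent_id=6, level 2).
Iteration 3: join on id=6 -> Sports (id 6, parent_id=1, level 3).
Iteration 4: join on id=1 -> Science (id 1, parent_id=NULL, level 4).
Iteration 5: parent_id is NULL; no match; recursion stops.
SUM(level) = 0 + 1 + 2 + 3 + 4 = 10.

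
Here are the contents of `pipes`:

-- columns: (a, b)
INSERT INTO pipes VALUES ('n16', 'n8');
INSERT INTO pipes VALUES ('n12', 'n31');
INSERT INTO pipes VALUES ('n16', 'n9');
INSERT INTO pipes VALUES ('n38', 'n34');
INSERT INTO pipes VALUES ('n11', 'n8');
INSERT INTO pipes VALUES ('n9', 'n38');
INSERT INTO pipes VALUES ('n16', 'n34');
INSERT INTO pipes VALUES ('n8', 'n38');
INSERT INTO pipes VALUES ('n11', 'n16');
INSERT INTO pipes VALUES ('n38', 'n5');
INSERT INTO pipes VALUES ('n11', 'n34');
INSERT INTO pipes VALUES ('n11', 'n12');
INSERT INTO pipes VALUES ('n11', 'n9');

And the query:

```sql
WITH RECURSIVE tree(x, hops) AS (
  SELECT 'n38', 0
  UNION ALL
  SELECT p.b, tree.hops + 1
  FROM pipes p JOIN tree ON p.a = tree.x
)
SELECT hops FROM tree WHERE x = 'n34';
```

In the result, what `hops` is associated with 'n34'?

1

Base: (n38, hops=0).
Iteration 1: edges from {n38} -> (n34, hops=1), (n5, hops=1).
Iteration 2: no outgoing edges from {n34,n5}; recursion stops.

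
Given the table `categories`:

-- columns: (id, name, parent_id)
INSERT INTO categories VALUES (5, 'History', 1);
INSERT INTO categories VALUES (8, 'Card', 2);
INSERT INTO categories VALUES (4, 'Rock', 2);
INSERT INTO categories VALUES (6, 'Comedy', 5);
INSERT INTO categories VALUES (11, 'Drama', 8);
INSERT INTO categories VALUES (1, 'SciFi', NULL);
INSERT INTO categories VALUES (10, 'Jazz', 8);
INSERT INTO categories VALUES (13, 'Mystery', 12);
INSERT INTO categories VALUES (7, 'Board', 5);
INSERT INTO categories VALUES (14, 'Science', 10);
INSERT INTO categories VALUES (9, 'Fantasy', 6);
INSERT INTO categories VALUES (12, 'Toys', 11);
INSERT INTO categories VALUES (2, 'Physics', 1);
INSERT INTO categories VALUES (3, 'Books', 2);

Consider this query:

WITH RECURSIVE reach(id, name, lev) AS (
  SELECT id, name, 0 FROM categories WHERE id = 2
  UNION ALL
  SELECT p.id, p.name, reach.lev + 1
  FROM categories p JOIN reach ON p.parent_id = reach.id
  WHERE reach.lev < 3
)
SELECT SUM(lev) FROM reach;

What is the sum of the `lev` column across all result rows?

13

Base: id=2 (Physics) at lev 0.
Iteration 1: rows with parent_id in {2} -> Books (id 3, lev 1), Rock (id 4, lev 1), Card (id 8, lev 1).
Iteration 2: rows with parent_id in {3,4,8} -> Jazz (id 10, lev 2), Drama (id 11, lev 2).
Iteration 3: rows with parent_id in {10,11} -> Toys (id 12, lev 3), Science (id 14, lev 3).
Iteration 4: lev < 3 fails for all current rows; recursion stops.
SUM(lev) = 0 + 1 + 1 + 1 + 2 + 2 + 3 + 3 = 13.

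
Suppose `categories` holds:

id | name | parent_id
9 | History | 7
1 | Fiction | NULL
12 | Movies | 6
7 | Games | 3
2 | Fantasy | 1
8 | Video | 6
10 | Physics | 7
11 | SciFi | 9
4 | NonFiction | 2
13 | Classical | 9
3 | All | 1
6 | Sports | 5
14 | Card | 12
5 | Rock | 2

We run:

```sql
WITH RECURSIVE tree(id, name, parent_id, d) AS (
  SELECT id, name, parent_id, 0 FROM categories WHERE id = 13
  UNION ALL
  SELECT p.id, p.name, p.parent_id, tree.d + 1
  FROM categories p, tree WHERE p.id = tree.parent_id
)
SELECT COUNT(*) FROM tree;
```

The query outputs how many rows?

5

Base: id=13 (Classical), parent_id=9, d 0.
Iteration 1: join on id=9 -> History (id 9, parent_id=7, d 1).
Iteration 2: join on id=7 -> Games (id 7, parent_id=3, d 2).
Iteration 3: join on id=3 -> All (id 3, parent_id=1, d 3).
Iteration 4: join on id=1 -> Fiction (id 1, parent_id=NULL, d 4).
Iteration 5: parent_id is NULL; no match; recursion stops.
Total rows emitted: 5.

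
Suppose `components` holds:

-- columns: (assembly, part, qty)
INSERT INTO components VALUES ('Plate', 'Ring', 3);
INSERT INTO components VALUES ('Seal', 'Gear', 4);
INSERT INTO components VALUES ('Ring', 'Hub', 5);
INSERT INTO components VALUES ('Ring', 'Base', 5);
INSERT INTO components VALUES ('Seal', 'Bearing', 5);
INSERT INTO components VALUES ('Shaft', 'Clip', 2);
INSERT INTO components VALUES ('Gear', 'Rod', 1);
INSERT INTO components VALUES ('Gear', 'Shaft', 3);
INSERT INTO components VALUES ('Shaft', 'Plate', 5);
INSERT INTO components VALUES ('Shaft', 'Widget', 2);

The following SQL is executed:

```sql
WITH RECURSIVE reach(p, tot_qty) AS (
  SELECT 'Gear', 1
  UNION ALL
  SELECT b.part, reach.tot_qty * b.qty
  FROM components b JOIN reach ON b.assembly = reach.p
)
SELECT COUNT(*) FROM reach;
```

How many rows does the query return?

9

Base: (Gear, tot_qty=1).
Iteration 1: components of {Gear} -> Rod = 1*1 = 1, Shaft = 1*3 = 3.
Iteration 2: components of {Rod,Shaft} -> Clip = 3*2 = 6, Plate = 3*5 = 15, Widget = 3*2 = 6.
Iteration 3: components of {Clip,Plate,Widget} -> Ring = 15*3 = 45.
Iteration 4: components of {Ring} -> Base = 45*5 = 225, Hub = 45*5 = 225.
Iteration 5: no further components; recursion stops.
Total rows emitted: 9.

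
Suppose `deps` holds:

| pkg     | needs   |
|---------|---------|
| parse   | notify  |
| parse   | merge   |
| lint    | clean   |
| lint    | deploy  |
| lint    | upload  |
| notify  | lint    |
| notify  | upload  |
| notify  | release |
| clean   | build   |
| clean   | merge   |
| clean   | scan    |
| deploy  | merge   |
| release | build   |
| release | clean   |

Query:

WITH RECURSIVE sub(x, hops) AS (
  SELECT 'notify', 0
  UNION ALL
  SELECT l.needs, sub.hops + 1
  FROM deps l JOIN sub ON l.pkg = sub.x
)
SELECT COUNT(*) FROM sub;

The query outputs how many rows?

16

Base: (notify, hops=0).
Iteration 1: edges from {notify} -> (lint, hops=1), (release, hops=1), (upload, hops=1).
Iteration 2: edges from {lint,release,upload} -> (build, hops=2), (clean, hops=2) x2, (deploy, hops=2), (upload, hops=2). [UNION ALL keeps all 5 new rows, including repeats]
Iteration 3: edges from {build,clean,deploy,upload} -> (build, hops=3) x2, (merge, hops=3) x3, (scan, hops=3) x2. [UNION ALL keeps all 7 new rows, including repeats]
Iteration 4: no outgoing edges from {build,merge,scan}; recursion stops.
Total rows emitted: 16.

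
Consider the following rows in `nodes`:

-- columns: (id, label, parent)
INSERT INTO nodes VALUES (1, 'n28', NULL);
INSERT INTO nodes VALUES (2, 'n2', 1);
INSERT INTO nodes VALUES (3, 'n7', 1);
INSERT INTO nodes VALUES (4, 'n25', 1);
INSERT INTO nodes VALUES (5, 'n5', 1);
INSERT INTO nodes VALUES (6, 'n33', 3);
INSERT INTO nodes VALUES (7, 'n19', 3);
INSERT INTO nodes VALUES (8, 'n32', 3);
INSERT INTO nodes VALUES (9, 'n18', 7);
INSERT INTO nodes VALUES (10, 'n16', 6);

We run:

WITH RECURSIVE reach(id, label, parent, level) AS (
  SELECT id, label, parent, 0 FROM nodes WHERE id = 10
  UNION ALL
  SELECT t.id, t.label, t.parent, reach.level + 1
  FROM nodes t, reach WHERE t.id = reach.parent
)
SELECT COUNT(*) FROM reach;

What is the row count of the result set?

Base: id=10 (n16), parent=6, level 0.
Iteration 1: join on id=6 -> n33 (id 6, parent=3, level 1).
Iteration 2: join on id=3 -> n7 (id 3, parent=1, level 2).
Iteration 3: join on id=1 -> n28 (id 1, parent=NULL, level 3).
Iteration 4: parent is NULL; no match; recursion stops.
Total rows emitted: 4.

4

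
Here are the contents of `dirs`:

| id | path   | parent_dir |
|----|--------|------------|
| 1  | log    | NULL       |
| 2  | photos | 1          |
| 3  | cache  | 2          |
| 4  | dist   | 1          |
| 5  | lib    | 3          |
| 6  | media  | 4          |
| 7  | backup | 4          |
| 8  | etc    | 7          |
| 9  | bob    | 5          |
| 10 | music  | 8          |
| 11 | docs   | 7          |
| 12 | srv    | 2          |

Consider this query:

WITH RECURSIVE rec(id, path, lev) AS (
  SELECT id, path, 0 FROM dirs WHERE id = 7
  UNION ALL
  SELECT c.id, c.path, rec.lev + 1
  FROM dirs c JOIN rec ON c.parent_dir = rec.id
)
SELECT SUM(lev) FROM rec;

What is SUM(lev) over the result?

Base: id=7 (backup) at lev 0.
Iteration 1: rows with parent_dir in {7} -> etc (id 8, lev 1), docs (id 11, lev 1).
Iteration 2: rows with parent_dir in {8,11} -> music (id 10, lev 2).
Iteration 3: no rows with parent_dir in {10}; recursion stops.
SUM(lev) = 0 + 1 + 1 + 2 = 4.

4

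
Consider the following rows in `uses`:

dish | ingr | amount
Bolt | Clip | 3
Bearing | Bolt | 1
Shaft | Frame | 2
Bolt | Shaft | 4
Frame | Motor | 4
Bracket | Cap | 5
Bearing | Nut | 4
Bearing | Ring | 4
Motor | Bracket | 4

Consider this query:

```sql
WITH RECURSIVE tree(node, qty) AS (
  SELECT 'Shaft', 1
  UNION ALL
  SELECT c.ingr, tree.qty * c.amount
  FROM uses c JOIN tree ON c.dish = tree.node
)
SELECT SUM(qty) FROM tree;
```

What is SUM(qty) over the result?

203

Base: (Shaft, qty=1).
Iteration 1: components of {Shaft} -> Frame = 1*2 = 2.
Iteration 2: components of {Frame} -> Motor = 2*4 = 8.
Iteration 3: components of {Motor} -> Bracket = 8*4 = 32.
Iteration 4: components of {Bracket} -> Cap = 32*5 = 160.
Iteration 5: no further components; recursion stops.
SUM(qty) = 1 + 2 + 8 + 32 + 160 = 203.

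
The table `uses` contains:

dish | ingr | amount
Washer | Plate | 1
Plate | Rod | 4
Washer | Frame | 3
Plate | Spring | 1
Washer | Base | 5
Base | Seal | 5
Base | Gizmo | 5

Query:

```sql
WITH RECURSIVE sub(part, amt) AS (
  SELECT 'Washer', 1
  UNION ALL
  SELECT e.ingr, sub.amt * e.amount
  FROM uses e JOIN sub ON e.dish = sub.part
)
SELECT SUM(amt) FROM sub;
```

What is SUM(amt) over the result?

Base: (Washer, amt=1).
Iteration 1: components of {Washer} -> Base = 1*5 = 5, Frame = 1*3 = 3, Plate = 1*1 = 1.
Iteration 2: components of {Base,Frame,Plate} -> Gizmo = 5*5 = 25, Rod = 1*4 = 4, Seal = 5*5 = 25, Spring = 1*1 = 1.
Iteration 3: no further components; recursion stops.
SUM(amt) = 1 + 1 + 3 + 5 + 4 + 1 + 25 + 25 = 65.

65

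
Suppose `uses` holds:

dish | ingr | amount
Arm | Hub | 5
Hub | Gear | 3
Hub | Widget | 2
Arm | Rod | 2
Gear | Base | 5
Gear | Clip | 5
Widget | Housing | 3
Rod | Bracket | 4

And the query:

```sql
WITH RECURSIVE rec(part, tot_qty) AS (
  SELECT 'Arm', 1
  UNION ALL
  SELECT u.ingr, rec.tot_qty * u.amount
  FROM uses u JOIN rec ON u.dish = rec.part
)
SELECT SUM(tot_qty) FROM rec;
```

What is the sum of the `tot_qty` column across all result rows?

221

Base: (Arm, tot_qty=1).
Iteration 1: components of {Arm} -> Hub = 1*5 = 5, Rod = 1*2 = 2.
Iteration 2: components of {Hub,Rod} -> Bracket = 2*4 = 8, Gear = 5*3 = 15, Widget = 5*2 = 10.
Iteration 3: components of {Bracket,Gear,Widget} -> Base = 15*5 = 75, Clip = 15*5 = 75, Housing = 10*3 = 30.
Iteration 4: no further components; recursion stops.
SUM(tot_qty) = 1 + 5 + 2 + 15 + 10 + 8 + 75 + 75 + 30 = 221.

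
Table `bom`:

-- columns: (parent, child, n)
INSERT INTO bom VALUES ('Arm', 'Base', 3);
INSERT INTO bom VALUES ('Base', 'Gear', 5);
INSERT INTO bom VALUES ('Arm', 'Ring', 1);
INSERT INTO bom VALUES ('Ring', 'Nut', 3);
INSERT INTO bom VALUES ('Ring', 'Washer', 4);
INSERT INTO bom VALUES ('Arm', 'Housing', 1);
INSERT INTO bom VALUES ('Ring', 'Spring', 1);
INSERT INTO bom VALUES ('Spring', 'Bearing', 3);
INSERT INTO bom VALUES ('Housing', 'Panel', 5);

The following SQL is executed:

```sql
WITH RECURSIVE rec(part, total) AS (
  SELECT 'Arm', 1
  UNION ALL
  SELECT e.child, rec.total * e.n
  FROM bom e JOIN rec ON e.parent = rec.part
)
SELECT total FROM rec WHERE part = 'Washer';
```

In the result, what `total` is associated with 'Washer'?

4

Base: (Arm, total=1).
Iteration 1: components of {Arm} -> Base = 1*3 = 3, Housing = 1*1 = 1, Ring = 1*1 = 1.
Iteration 2: components of {Base,Housing,Ring} -> Gear = 3*5 = 15, Nut = 1*3 = 3, Panel = 1*5 = 5, Spring = 1*1 = 1, Washer = 1*4 = 4.
Iteration 3: components of {Gear,Nut,Panel,Spring,Washer} -> Bearing = 1*3 = 3.
Iteration 4: no further components; recursion stops.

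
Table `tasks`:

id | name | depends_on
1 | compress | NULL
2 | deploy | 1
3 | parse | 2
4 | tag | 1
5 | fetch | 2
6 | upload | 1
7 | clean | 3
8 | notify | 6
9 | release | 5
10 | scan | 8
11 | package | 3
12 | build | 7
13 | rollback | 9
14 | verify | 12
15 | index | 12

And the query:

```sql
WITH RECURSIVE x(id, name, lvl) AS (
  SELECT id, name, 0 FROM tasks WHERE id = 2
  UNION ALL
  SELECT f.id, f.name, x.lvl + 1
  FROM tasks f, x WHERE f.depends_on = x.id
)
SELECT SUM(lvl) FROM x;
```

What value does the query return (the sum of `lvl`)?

Base: id=2 (deploy) at lvl 0.
Iteration 1: rows with depends_on in {2} -> parse (id 3, lvl 1), fetch (id 5, lvl 1).
Iteration 2: rows with depends_on in {3,5} -> clean (id 7, lvl 2), release (id 9, lvl 2), package (id 11, lvl 2).
Iteration 3: rows with depends_on in {7,9,11} -> build (id 12, lvl 3), rollback (id 13, lvl 3).
Iteration 4: rows with depends_on in {12,13} -> verify (id 14, lvl 4), index (id 15, lvl 4).
Iteration 5: no rows with depends_on in {14,15}; recursion stops.
SUM(lvl) = 0 + 1 + 1 + 2 + 2 + 2 + 3 + 3 + 4 + 4 = 22.

22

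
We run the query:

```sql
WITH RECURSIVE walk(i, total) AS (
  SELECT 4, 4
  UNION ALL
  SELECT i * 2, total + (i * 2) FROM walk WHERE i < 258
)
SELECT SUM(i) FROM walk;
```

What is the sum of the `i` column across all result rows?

1020

Base: i=4, total=4.
Iteration 1: 4 < 258 holds -> i = 4 * 2 = 8, total = 4 + 8 = 12.
Iteration 2: 8 < 258 holds -> i = 8 * 2 = 16, total = 12 + 16 = 28.
Iteration 3: 16 < 258 holds -> i = 16 * 2 = 32, total = 28 + 32 = 60.
Iteration 4: 32 < 258 holds -> i = 32 * 2 = 64, total = 60 + 64 = 124.
Iteration 5: 64 < 258 holds -> i = 64 * 2 = 128, total = 124 + 128 = 252.
Iteration 6: 128 < 258 holds -> i = 128 * 2 = 256, total = 252 + 256 = 508.
Iteration 7: 256 < 258 holds -> i = 256 * 2 = 512, total = 508 + 512 = 1020.
Iteration 8: 512 < 258 fails; recursion stops.
SUM(i) = 4 + 8 + 16 + 32 + 64 + 128 + 256 + 512 = 1020.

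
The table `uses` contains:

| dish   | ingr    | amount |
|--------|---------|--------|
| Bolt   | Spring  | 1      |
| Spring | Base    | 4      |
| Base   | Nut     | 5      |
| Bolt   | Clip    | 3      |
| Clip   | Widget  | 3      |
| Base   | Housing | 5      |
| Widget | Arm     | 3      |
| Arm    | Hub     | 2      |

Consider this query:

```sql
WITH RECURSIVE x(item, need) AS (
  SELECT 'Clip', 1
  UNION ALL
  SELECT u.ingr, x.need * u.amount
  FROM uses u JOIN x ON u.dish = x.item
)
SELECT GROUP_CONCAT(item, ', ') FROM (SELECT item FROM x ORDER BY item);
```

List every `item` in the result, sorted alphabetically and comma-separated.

Base: (Clip, need=1).
Iteration 1: components of {Clip} -> Widget = 1*3 = 3.
Iteration 2: components of {Widget} -> Arm = 3*3 = 9.
Iteration 3: components of {Arm} -> Hub = 9*2 = 18.
Iteration 4: no further components; recursion stops.

Arm, Clip, Hub, Widget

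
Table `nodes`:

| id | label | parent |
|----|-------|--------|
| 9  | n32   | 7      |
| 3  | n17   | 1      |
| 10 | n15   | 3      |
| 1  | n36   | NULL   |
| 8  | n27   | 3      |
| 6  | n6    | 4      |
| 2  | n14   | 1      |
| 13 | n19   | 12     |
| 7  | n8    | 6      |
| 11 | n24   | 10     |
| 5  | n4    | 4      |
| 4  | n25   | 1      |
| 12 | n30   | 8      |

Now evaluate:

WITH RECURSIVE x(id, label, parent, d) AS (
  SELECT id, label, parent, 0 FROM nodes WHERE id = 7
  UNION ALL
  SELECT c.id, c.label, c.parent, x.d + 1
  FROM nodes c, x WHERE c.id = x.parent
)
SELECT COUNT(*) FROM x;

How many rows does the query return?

Base: id=7 (n8), parent=6, d 0.
Iteration 1: join on id=6 -> n6 (id 6, parent=4, d 1).
Iteration 2: join on id=4 -> n25 (id 4, parent=1, d 2).
Iteration 3: join on id=1 -> n36 (id 1, parent=NULL, d 3).
Iteration 4: parent is NULL; no match; recursion stops.
Total rows emitted: 4.

4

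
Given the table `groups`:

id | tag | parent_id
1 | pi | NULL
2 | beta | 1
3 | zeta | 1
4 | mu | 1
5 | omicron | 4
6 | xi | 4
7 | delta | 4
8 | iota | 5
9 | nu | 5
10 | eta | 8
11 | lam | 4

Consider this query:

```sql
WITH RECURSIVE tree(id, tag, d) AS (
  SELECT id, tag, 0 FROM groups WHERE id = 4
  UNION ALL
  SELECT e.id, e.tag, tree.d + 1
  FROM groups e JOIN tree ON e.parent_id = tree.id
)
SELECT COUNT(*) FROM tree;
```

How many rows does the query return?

Base: id=4 (mu) at d 0.
Iteration 1: rows with parent_id in {4} -> omicron (id 5, d 1), xi (id 6, d 1), delta (id 7, d 1), lam (id 11, d 1).
Iteration 2: rows with parent_id in {5,6,7,11} -> iota (id 8, d 2), nu (id 9, d 2).
Iteration 3: rows with parent_id in {8,9} -> eta (id 10, d 3).
Iteration 4: no rows with parent_id in {10}; recursion stops.
Total rows emitted: 8.

8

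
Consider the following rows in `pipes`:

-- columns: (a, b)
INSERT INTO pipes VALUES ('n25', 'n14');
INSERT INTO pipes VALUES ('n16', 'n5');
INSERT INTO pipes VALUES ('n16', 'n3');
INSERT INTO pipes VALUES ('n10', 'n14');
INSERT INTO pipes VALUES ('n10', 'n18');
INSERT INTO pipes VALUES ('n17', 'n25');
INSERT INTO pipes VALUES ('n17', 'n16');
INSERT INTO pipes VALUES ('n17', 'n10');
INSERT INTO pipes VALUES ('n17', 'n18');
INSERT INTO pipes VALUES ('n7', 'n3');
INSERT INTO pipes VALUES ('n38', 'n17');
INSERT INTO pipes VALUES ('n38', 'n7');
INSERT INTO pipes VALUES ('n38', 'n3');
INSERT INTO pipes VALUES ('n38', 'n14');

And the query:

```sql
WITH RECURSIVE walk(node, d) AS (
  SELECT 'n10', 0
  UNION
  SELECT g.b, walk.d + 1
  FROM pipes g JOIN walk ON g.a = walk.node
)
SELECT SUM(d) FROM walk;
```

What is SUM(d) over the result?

Base: (n10, d=0).
Iteration 1: edges from {n10} -> (n14, d=1), (n18, d=1).
Iteration 2: no outgoing edges from {n14,n18}; recursion stops.
SUM(d) = 0 + 1 + 1 = 2.

2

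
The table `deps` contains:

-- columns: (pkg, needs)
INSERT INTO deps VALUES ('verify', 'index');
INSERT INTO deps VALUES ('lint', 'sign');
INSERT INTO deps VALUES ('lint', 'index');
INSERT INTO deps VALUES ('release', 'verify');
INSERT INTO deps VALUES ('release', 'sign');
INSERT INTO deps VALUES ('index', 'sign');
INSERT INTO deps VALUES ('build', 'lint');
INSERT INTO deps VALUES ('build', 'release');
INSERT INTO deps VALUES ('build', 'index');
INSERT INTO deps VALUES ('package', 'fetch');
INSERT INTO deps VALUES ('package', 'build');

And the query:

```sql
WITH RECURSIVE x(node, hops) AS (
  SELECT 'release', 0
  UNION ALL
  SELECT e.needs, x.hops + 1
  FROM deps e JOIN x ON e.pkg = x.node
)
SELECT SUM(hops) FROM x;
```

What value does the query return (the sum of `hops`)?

7

Base: (release, hops=0).
Iteration 1: edges from {release} -> (sign, hops=1), (verify, hops=1).
Iteration 2: edges from {sign,verify} -> (index, hops=2).
Iteration 3: edges from {index} -> (sign, hops=3).
Iteration 4: no outgoing edges from {sign}; recursion stops.
SUM(hops) = 0 + 1 + 1 + 2 + 3 = 7.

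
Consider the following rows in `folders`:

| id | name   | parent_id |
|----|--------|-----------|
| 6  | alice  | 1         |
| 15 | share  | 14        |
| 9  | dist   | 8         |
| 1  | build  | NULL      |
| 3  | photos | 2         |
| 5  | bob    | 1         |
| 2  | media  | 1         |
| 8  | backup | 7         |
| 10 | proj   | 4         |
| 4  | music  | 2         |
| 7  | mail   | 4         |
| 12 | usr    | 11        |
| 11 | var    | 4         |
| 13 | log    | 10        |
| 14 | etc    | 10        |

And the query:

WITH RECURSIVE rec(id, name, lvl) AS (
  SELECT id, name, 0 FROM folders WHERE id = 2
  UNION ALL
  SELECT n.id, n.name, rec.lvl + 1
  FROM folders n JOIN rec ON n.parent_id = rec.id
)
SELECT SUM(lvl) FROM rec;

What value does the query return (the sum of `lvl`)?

28

Base: id=2 (media) at lvl 0.
Iteration 1: rows with parent_id in {2} -> photos (id 3, lvl 1), music (id 4, lvl 1).
Iteration 2: rows with parent_id in {3,4} -> mail (id 7, lvl 2), proj (id 10, lvl 2), var (id 11, lvl 2).
Iteration 3: rows with parent_id in {7,10,11} -> backup (id 8, lvl 3), usr (id 12, lvl 3), log (id 13, lvl 3), etc (id 14, lvl 3).
Iteration 4: rows with parent_id in {8,12,13,14} -> dist (id 9, lvl 4), share (id 15, lvl 4).
Iteration 5: no rows with parent_id in {9,15}; recursion stops.
SUM(lvl) = 0 + 1 + 1 + 2 + 2 + 2 + 3 + 3 + 3 + 3 + 4 + 4 = 28.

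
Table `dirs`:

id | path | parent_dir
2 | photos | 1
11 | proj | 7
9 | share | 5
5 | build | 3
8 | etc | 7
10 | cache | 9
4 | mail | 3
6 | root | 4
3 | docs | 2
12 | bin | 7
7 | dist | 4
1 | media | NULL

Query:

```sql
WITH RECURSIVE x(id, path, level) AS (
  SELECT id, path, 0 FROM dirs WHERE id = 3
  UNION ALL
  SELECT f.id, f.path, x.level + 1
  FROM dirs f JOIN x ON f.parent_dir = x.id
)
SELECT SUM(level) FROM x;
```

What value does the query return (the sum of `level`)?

20

Base: id=3 (docs) at level 0.
Iteration 1: rows with parent_dir in {3} -> mail (id 4, level 1), build (id 5, level 1).
Iteration 2: rows with parent_dir in {4,5} -> root (id 6, level 2), dist (id 7, level 2), share (id 9, level 2).
Iteration 3: rows with parent_dir in {6,7,9} -> etc (id 8, level 3), cache (id 10, level 3), proj (id 11, level 3), bin (id 12, level 3).
Iteration 4: no rows with parent_dir in {8,10,11,12}; recursion stops.
SUM(level) = 0 + 1 + 1 + 2 + 2 + 2 + 3 + 3 + 3 + 3 = 20.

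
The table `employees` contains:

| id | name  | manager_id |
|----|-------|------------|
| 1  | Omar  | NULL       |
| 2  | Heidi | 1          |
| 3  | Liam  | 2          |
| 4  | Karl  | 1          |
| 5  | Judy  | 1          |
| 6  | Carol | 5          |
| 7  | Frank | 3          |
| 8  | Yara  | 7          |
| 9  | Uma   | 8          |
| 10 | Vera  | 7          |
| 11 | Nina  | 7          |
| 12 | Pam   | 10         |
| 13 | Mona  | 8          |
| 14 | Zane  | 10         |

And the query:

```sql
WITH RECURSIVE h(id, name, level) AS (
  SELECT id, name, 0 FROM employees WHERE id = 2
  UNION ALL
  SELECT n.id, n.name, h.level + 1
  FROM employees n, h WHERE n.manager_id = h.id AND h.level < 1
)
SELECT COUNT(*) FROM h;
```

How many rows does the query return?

Base: id=2 (Heidi) at level 0.
Iteration 1: rows with manager_id in {2} -> Liam (id 3, level 1).
Iteration 2: level < 1 fails for all current rows; recursion stops.
Total rows emitted: 2.

2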